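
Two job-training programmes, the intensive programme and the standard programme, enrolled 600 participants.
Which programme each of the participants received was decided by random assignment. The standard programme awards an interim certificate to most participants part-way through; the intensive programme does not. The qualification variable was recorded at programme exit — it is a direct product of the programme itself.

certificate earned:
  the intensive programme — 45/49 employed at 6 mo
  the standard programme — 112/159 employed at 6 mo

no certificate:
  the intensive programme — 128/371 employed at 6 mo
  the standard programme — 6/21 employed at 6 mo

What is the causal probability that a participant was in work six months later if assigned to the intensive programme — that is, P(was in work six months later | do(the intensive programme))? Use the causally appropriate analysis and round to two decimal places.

Because the programme influences qualification attained during the programme, qualification attained during the programme is a post-treatment mediator, not a confounder. Stratifying on it would bias the estimate; the causal effect is the crude pooled difference.
So P(outcome | do(the intensive programme)) is just the pooled rate for the intensive programme: 173/420 = 0.412.

0.41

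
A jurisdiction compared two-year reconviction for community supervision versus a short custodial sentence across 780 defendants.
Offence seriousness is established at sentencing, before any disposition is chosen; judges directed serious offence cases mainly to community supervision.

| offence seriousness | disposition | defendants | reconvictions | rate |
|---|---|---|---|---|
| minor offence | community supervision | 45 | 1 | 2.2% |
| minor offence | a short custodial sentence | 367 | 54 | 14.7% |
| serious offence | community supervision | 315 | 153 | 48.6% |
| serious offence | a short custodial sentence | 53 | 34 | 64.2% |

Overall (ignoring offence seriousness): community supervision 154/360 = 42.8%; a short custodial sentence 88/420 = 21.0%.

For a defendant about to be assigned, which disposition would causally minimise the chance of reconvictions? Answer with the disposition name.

The stratified and pooled comparisons disagree (community supervision wins within each offence seriousness; a short custodial sentence wins overall), so the answer turns on the causal role of offence seriousness.
Here offence seriousness is a common cause — it drives both which disposition a case falls under and the outcome. The crude comparison mixes populations; the stratum-specific rates are the causally relevant ones.
Within each level — minor offence: 2.2% vs 14.7%; serious offence: 48.6% vs 64.2% — community supervision is lower every time.

community supervision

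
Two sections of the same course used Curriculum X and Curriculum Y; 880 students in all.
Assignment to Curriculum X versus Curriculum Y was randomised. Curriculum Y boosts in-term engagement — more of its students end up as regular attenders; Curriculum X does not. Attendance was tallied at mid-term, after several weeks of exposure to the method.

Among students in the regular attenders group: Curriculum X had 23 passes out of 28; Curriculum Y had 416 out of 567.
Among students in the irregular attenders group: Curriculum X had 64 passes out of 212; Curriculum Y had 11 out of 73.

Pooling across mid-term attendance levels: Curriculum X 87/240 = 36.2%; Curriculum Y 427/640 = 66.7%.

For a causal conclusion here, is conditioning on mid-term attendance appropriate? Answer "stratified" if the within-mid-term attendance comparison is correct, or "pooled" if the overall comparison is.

The distribution of mid-term attendance is itself part of what the teaching method does — it is an intermediate outcome. Holding it fixed would remove that part of the effect; the total effect is the pooled difference.
Pooled: Curriculum X 36.2% vs Curriculum Y 66.7%; Curriculum Y is higher overall.

pooled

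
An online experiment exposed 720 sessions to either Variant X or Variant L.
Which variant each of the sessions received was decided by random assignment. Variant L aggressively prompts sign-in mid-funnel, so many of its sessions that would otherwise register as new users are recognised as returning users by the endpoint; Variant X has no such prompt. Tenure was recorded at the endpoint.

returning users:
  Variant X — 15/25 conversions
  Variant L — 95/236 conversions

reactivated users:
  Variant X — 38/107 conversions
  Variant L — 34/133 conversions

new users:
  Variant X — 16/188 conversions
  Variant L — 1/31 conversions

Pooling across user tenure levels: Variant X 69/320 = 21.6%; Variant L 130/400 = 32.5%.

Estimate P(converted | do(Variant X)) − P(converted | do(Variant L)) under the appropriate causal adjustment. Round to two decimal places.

Variant X is higher inside every user tenure stratum but Variant L is higher in aggregate. Whether to stratify depends on how user tenure relates to the variant.
User tenure is downstream of the variant. One should not condition on a consequence of treatment, so the overall rates are the right comparison.
The causal difference is the pooled difference: 0.216 − 0.325 = -0.109.

-0.11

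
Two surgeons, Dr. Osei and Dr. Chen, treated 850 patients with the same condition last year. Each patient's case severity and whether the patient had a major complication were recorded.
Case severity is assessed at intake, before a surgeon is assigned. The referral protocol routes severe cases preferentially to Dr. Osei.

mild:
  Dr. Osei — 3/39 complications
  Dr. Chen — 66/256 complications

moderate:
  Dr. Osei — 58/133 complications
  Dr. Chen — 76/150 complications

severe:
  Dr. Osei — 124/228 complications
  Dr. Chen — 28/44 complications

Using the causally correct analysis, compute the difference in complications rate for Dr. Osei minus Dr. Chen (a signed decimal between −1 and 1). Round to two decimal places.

The imbalance in case severity arose from how patients were allocated, not from anything the surgeon did; and case severity independently affects the outcome. The pooled gap is confounded — condition on case severity.
Adjusting over the population distribution of case severity: 0.347·(0.077−0.258) + 0.333·(0.436−0.507) + 0.320·(0.544−0.636) = -0.116.

-0.12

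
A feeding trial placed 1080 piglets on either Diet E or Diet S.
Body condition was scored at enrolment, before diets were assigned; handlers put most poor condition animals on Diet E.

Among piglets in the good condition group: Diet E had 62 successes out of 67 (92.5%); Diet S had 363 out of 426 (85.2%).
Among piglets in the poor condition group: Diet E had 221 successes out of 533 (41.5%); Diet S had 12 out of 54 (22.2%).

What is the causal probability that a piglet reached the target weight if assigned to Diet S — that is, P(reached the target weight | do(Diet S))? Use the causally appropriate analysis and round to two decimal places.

0.51

Diet E is higher inside every starting body condition stratum but Diet S is higher in aggregate. Whether to stratify depends on how starting body condition relates to the diet.
Starting body condition satisfies the back-door criterion: it is not a descendant of the diet, and it blocks the spurious path from diet to outcome. Adjusting for it (i.e., using the within-starting body condition rates) gives the causal effect.
Standardising Diet S to the population starting body condition mix: 0.456·363/426 + 0.544·12/54 = 0.510.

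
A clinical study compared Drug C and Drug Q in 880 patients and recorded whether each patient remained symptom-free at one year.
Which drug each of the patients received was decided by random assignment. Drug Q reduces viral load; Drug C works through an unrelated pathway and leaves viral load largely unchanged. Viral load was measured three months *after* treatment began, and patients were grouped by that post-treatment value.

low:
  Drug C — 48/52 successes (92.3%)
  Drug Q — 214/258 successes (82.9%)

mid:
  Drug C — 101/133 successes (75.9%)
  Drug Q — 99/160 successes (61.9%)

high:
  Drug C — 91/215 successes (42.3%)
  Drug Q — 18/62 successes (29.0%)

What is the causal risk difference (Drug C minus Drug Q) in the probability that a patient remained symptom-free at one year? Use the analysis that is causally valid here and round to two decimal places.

Stratifying would compare drugs among patients the drugs themselves sorted into viral load groups — a form of selection on an intermediate. The unconditioned pooled rates give the total causal effect.
The causal difference is the pooled difference: 0.600 − 0.690 = -0.090.

-0.09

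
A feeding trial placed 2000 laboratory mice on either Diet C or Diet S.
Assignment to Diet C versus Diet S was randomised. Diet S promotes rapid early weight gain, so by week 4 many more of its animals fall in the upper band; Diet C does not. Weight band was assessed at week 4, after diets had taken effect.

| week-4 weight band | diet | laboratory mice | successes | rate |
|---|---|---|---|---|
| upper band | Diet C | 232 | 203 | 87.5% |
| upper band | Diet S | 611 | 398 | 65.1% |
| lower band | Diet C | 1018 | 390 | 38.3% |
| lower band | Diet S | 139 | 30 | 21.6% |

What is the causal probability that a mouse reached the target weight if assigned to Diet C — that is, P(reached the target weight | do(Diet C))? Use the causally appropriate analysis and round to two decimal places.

0.47

The stratified and pooled comparisons disagree (Diet C wins within each week-4 weight band; Diet S wins overall), so the answer turns on the causal role of week-4 weight band.
Because the diet influences week-4 weight band, week-4 weight band is a post-treatment mediator, not a confounder. Stratifying on it would bias the estimate; the causal effect is the crude pooled difference.
So P(outcome | do(Diet C)) is just the pooled rate for Diet C: 593/1250 = 0.474.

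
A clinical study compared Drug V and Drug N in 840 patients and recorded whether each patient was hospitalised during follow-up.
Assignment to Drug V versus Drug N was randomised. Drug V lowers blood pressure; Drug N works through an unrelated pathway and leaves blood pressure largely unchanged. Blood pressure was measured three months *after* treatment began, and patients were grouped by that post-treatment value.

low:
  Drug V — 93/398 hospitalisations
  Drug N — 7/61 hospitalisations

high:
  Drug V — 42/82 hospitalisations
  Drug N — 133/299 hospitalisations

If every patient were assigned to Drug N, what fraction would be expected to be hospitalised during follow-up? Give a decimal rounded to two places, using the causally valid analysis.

0.39

Drug N is lower inside every blood pressure stratum but Drug V is lower in aggregate. Whether to stratify depends on how blood pressure relates to the drug.
The distribution of blood pressure is itself part of what the drug does — it is an intermediate outcome. Holding it fixed would remove that part of the effect; the total effect is the pooled difference.
So P(outcome | do(Drug N)) is just the pooled rate for Drug N: 140/360 = 0.389.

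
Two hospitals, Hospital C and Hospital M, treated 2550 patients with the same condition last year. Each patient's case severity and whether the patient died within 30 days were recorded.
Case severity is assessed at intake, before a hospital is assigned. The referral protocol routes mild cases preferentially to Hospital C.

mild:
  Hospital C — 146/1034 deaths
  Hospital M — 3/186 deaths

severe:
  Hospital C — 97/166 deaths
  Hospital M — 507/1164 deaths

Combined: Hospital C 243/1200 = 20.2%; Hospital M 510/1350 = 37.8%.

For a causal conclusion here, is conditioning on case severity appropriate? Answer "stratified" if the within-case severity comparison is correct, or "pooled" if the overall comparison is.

Case severity differs across hospitals for reasons unrelated to any effect of the hospital itself, and it separately predicts the outcome — a classic confounder. We must compare within case severity levels.
Within each level — mild: 14.1% vs 1.6%; severe: 58.4% vs 43.6% — Hospital M is lower every time.

stratified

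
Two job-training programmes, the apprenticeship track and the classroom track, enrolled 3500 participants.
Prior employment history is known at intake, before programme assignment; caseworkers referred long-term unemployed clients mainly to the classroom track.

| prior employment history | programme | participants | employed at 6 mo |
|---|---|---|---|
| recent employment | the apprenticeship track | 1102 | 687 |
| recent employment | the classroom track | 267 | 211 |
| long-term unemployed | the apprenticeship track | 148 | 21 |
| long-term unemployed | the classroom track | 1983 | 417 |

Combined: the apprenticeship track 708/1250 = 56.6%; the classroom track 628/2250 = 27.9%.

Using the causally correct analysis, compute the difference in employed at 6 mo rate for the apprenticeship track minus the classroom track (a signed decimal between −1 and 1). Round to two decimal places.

Prior employment history is set before the programme has any effect — it is not caused by the programme — and it independently drives the outcome. That makes it a confounder, so the causal comparison is within prior employment history levels.
Adjusting over the population distribution of prior employment history: 0.391·(0.623−0.790) + 0.609·(0.142−0.210) = -0.107.

-0.11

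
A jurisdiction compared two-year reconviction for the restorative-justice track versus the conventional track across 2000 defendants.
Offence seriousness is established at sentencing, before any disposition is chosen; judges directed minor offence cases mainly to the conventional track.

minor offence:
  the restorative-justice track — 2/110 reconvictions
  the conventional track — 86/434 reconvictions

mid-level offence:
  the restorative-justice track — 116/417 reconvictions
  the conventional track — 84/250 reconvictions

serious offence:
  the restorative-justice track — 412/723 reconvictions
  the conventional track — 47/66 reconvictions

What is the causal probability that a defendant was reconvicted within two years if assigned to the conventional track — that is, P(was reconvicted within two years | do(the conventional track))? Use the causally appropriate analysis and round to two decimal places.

0.45

Offence seriousness satisfies the back-door criterion: it is not a descendant of the disposition, and it blocks the spurious path from disposition to outcome. Adjusting for it (i.e., using the within-offence seriousness rates) gives the causal effect.
Standardising the conventional track to the population offence seriousness mix: 0.272·86/434 + 0.334·84/250 + 0.395·47/66 = 0.447.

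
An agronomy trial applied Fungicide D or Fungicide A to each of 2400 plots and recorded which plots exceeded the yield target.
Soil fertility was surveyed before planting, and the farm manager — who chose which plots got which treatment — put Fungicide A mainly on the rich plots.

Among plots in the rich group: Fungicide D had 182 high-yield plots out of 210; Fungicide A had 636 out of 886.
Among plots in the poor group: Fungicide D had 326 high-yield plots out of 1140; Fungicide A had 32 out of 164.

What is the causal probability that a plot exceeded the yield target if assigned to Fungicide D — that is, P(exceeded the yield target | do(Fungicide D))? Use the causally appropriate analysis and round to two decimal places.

0.55

The imbalance in soil fertility arose from how plots were allocated, not from anything the fungicide did; and soil fertility independently affects the outcome. The pooled gap is confounded — condition on soil fertility.
Standardising Fungicide D to the population soil fertility mix: 0.457·182/210 + 0.543·326/1140 = 0.551.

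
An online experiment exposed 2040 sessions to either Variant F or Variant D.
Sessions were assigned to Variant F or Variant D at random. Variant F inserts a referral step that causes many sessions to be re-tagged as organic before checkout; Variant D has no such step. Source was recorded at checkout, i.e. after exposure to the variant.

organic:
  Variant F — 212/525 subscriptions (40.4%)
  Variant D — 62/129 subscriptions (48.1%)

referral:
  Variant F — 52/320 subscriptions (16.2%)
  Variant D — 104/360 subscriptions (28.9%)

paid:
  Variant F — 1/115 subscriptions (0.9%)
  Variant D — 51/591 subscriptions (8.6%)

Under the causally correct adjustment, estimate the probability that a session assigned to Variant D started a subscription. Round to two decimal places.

Within every traffic source level Variant D has the higher rate, yet pooled Variant F does — Simpson's reversal.
Traffic source here is a post-treatment variable shaped by the variant; conditioning on it would introduce bias rather than remove it. The overall comparison is the causal one.
So P(outcome | do(Variant D)) is just the pooled rate for Variant D: 217/1080 = 0.201.

0.20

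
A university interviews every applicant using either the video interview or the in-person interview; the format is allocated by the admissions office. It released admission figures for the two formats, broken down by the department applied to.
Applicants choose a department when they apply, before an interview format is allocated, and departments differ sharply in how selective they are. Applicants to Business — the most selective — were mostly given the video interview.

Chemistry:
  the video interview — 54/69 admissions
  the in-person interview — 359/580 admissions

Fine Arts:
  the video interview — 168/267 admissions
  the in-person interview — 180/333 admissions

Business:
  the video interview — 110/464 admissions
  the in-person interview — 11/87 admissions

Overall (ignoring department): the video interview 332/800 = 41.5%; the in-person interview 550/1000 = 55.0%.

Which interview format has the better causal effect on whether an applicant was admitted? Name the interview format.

the video interview

Within every department level the video interview has the higher rate, yet pooled the in-person interview does — Simpson's reversal.
Since department is a pre-existing factor (not a product of the interview format) and it affects the outcome on its own, it is a confounder. The stratified rates, not the pooled rate, identify the causal effect.
Within each level — Chemistry: 78.3% vs 61.9%; Fine Arts: 62.9% vs 54.1%; Business: 23.7% vs 12.6% — the video interview is higher every time.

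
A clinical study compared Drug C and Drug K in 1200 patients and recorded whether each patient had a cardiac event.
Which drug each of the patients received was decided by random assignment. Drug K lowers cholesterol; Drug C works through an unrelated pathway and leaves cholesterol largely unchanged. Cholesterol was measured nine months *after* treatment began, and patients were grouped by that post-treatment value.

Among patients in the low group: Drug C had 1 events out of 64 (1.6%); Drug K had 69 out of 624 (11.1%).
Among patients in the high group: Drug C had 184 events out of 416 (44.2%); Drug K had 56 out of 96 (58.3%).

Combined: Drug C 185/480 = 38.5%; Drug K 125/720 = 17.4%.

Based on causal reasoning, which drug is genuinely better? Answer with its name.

Because the drug influences cholesterol, cholesterol is a post-treatment mediator, not a confounder. Stratifying on it would bias the estimate; the causal effect is the crude pooled difference.
Pooled: Drug C 38.5% vs Drug K 17.4%; Drug K is lower overall.

Drug K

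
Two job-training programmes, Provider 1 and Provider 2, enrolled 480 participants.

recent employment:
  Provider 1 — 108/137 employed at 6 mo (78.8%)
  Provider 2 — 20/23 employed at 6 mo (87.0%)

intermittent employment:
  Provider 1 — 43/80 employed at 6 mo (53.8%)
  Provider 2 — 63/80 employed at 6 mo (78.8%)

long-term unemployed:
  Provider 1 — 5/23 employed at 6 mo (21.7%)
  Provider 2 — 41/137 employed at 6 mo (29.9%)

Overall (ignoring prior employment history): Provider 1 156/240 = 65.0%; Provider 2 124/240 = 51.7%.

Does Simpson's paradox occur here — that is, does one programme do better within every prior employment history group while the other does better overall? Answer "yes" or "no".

yes

Within each prior employment history level (recent employment 78.8% vs 87.0%; intermittent employment 53.8% vs 78.8%; long-term unemployed 21.7% vs 29.9%), Provider 2 has the higher rate every time. Pooled: 65.0% vs 51.7% — Provider 1 has the higher rate overall. The two comparisons disagree.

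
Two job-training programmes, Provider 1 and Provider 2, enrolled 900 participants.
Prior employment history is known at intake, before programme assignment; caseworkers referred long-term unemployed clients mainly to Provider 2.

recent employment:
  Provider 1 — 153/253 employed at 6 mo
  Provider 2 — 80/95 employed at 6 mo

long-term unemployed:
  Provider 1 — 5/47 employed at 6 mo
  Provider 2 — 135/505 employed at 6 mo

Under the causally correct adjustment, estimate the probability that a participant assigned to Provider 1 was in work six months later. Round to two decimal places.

0.30

Prior employment history is set before the programme has any effect — it is not caused by the programme — and it independently drives the outcome. That makes it a confounder, so the causal comparison is within prior employment history levels.
Standardising Provider 1 to the population prior employment history mix: 0.387·153/253 + 0.613·5/47 = 0.299.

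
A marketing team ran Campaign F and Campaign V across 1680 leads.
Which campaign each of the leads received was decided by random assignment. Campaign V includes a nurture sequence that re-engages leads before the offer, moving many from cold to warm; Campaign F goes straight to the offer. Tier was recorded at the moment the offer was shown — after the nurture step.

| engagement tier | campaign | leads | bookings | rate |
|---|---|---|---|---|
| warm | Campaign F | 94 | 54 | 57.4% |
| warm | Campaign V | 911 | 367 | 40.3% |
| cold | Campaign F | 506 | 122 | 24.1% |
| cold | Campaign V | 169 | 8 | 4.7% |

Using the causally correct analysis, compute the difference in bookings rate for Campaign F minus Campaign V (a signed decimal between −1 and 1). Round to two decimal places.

-0.05

Because the campaign influences engagement tier, engagement tier is a post-treatment mediator, not a confounder. Stratifying on it would bias the estimate; the causal effect is the crude pooled difference.
The causal difference is the pooled difference: 0.293 − 0.347 = -0.054.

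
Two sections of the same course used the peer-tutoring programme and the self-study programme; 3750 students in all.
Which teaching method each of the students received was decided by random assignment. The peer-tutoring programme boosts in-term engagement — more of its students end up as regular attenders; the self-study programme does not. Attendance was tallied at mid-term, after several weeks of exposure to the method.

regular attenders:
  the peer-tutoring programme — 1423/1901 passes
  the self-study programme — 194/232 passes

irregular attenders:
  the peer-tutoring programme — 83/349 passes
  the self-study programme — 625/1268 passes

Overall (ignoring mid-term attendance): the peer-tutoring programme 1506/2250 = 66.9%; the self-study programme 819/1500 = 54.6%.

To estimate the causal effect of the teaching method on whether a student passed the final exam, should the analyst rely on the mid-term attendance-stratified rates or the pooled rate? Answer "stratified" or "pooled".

Because the teaching method influences mid-term attendance, mid-term attendance is a post-treatment mediator, not a confounder. Stratifying on it would bias the estimate; the causal effect is the crude pooled difference.
Pooled: the peer-tutoring programme 66.9% vs the self-study programme 54.6%; the peer-tutoring programme is higher overall.

pooled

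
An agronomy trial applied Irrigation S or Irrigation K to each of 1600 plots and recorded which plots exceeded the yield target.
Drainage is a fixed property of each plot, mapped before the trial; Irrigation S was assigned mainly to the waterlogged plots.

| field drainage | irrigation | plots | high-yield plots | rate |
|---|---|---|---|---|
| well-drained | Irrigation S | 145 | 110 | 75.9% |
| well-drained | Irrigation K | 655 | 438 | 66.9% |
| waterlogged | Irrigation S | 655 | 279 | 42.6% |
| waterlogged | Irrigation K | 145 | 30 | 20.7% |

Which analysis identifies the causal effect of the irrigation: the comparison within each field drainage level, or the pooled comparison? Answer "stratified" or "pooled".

Field drainage satisfies the back-door criterion: it is not a descendant of the irrigation, and it blocks the spurious path from irrigation to outcome. Adjusting for it (i.e., using the within-field drainage rates) gives the causal effect.
Within each level — well-drained: 75.9% vs 66.9%; waterlogged: 42.6% vs 20.7% — Irrigation S is higher every time.

stratified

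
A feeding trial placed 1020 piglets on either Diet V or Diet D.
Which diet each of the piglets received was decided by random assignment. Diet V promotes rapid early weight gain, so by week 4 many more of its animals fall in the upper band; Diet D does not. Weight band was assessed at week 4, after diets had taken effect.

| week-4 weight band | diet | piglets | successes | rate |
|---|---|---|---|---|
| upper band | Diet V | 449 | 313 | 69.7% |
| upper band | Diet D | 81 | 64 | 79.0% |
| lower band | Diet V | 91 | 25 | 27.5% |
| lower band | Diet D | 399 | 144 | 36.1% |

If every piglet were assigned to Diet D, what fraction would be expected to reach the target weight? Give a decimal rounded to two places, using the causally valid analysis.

The week-4 weight band-specific comparison favours Diet D throughout, but the pooled figures favour Diet V. The question is whether to condition on week-4 weight band.
The distribution of week-4 weight band is itself part of what the diet does — it is an intermediate outcome. Holding it fixed would remove that part of the effect; the total effect is the pooled difference.
So P(outcome | do(Diet D)) is just the pooled rate for Diet D: 208/480 = 0.433.

0.43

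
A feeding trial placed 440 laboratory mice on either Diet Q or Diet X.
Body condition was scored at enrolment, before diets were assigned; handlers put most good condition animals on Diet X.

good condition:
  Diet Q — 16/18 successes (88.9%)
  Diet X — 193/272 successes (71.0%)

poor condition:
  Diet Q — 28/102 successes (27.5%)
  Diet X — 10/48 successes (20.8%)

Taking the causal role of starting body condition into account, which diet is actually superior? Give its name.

The starting body condition-specific comparison favours Diet Q throughout, but the pooled figures favour Diet X. The question is whether to condition on starting body condition.
Nothing the diet does changes starting body condition; the imbalance is an allocation artefact. With starting body condition also predicting the outcome, the pooled figure is confounded, and the within-stratum comparison is the causal one.
Within each level — good condition: 88.9% vs 71.0%; poor condition: 27.5% vs 20.8% — Diet Q is higher every time.

Diet Q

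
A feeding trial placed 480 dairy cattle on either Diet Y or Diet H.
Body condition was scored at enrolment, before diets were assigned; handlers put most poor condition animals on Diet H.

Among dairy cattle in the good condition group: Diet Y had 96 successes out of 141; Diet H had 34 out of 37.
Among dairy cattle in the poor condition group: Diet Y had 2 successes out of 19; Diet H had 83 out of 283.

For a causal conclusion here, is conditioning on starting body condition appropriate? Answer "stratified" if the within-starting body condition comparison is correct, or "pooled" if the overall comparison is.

Within every starting body condition level Diet H has the higher rate, yet pooled Diet Y does — Simpson's reversal.
Here starting body condition is a common cause — it drives both which diet a case falls under and the outcome. The crude comparison mixes populations; the stratum-specific rates are the causally relevant ones.
Within each level — good condition: 68.1% vs 91.9%; poor condition: 10.5% vs 29.3% — Diet H is higher every time.

stratified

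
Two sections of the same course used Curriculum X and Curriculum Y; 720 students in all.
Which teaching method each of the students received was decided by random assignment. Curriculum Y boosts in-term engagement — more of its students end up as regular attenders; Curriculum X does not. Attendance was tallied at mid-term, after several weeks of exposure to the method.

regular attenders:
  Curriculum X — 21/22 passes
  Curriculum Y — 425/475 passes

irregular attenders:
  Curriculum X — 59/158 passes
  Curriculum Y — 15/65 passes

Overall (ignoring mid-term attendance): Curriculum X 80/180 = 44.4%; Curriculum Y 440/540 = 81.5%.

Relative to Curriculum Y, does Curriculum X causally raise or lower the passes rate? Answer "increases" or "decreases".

The mid-term attendance-specific comparison favours Curriculum X throughout, but the pooled figures favour Curriculum Y. The question is whether to condition on mid-term attendance.
Because the teaching method influences mid-term attendance, mid-term attendance is a post-treatment mediator, not a confounder. Stratifying on it would bias the estimate; the causal effect is the crude pooled difference.
Pooled: Curriculum X 44.4% vs Curriculum Y 81.5%; Curriculum Y is higher overall.

decreases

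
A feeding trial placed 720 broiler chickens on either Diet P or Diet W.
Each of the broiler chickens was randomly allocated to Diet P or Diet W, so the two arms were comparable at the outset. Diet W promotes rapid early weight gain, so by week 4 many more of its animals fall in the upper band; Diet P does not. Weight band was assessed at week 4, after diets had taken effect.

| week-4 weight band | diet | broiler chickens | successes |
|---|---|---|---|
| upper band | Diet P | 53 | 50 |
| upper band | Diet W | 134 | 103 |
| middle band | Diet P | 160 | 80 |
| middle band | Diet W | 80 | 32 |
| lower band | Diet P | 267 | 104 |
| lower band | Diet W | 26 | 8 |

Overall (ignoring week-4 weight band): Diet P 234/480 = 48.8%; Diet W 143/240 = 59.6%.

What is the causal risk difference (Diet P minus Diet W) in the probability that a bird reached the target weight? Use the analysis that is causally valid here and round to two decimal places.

-0.11

Stratifying would compare diets among broiler chickens the diets themselves sorted into week-4 weight band groups — a form of selection on an intermediate. The unconditioned pooled rates give the total causal effect.
The causal difference is the pooled difference: 0.487 − 0.596 = -0.108.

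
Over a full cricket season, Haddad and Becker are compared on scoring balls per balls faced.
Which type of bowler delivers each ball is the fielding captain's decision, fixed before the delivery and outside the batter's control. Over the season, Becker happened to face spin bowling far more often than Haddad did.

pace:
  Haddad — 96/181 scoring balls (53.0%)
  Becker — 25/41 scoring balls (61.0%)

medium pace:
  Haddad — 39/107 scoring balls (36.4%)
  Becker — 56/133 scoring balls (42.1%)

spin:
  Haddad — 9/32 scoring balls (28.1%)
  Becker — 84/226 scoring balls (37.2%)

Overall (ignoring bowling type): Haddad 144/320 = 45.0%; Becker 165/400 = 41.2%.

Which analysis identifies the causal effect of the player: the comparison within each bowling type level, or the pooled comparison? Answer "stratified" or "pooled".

stratified

Bowling type satisfies the back-door criterion: it is not a descendant of the player, and it blocks the spurious path from player to outcome. Adjusting for it (i.e., using the within-bowling type rates) gives the causal effect.
Within each level — pace: 53.0% vs 61.0%; medium pace: 36.4% vs 42.1%; spin: 28.1% vs 37.2% — Becker is higher every time.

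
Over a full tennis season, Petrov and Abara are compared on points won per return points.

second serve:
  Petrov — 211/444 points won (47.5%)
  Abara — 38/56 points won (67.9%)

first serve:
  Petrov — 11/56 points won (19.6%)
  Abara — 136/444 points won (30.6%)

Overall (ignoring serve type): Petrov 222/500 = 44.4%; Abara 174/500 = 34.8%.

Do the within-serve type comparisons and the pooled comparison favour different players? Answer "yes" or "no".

Within each serve type level (second serve 47.5% vs 67.9%; first serve 19.6% vs 30.6%), Abara has the higher rate every time. Pooled: 44.4% vs 34.8% — Petrov has the higher rate overall. The two comparisons disagree.

yes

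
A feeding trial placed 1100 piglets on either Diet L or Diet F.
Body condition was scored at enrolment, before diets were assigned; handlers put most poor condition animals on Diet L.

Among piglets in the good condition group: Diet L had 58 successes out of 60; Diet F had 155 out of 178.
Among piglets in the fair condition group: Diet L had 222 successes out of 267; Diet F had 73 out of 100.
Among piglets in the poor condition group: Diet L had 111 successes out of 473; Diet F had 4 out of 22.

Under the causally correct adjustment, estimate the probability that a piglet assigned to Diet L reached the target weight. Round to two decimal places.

Diet L is higher inside every starting body condition stratum but Diet F is higher in aggregate. Whether to stratify depends on how starting body condition relates to the diet.
Here starting body condition is a common cause — it drives both which diet a case falls under and the outcome. The crude comparison mixes populations; the stratum-specific rates are the causally relevant ones.
Standardising Diet L to the population starting body condition mix: 0.216·58/60 + 0.334·222/267 + 0.450·111/473 = 0.592.

0.59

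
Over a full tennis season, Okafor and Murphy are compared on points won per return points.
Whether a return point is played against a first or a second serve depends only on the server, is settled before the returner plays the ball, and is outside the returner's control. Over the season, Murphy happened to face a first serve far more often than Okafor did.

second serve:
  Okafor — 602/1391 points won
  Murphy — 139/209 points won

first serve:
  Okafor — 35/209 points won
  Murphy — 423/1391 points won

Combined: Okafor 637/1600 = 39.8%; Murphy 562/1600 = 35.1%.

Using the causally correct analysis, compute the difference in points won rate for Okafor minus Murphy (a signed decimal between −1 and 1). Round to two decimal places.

-0.18

Serve type satisfies the back-door criterion: it is not a descendant of the player, and it blocks the spurious path from player to outcome. Adjusting for it (i.e., using the within-serve type rates) gives the causal effect.
Adjusting over the population distribution of serve type: 0.500·(0.433−0.665) + 0.500·(0.167−0.304) = -0.184.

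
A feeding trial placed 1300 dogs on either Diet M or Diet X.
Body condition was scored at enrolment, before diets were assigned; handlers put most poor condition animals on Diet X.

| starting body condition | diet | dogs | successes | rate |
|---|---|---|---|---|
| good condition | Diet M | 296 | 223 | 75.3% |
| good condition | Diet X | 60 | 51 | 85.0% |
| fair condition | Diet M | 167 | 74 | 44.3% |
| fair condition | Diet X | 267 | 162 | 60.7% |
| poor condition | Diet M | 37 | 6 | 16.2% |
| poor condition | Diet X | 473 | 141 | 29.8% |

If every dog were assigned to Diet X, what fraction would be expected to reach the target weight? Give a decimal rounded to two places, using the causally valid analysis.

Nothing the diet does changes starting body condition; the imbalance is an allocation artefact. With starting body condition also predicting the outcome, the pooled figure is confounded, and the within-stratum comparison is the causal one.
Standardising Diet X to the population starting body condition mix: 0.274·51/60 + 0.334·162/267 + 0.392·141/473 = 0.552.

0.55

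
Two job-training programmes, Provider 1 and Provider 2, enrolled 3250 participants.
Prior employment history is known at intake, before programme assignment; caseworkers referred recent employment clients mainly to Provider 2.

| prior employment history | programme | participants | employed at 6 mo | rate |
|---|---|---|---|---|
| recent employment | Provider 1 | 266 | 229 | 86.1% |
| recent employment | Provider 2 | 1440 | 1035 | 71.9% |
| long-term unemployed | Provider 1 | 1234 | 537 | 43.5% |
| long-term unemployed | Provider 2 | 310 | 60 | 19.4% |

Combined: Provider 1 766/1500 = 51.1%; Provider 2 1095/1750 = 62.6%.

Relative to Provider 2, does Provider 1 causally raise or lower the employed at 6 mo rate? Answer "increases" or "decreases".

increases

The prior employment history-specific comparison favours Provider 1 throughout, but the pooled figures favour Provider 2. The question is whether to condition on prior employment history.
Prior employment history is set before the programme has any effect — it is not caused by the programme — and it independently drives the outcome. That makes it a confounder, so the causal comparison is within prior employment history levels.
Within each level — recent employment: 86.1% vs 71.9%; long-term unemployed: 43.5% vs 19.4% — Provider 1 is higher every time.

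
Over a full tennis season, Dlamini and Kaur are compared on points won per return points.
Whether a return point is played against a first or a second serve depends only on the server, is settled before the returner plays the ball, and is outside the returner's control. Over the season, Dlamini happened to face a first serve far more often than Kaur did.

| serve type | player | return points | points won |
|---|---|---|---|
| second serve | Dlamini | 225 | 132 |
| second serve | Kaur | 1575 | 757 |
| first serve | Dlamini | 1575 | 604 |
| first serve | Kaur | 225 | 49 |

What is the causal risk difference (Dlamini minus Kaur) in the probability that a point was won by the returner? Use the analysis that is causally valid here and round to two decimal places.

Within every serve type level Dlamini has the higher rate, yet pooled Kaur does — Simpson's reversal.
Nothing the player does changes serve type; the imbalance is an allocation artefact. With serve type also predicting the outcome, the pooled figure is confounded, and the within-stratum comparison is the causal one.
Adjusting over the population distribution of serve type: 0.500·(0.587−0.481) + 0.500·(0.383−0.218) = +0.136.

+0.14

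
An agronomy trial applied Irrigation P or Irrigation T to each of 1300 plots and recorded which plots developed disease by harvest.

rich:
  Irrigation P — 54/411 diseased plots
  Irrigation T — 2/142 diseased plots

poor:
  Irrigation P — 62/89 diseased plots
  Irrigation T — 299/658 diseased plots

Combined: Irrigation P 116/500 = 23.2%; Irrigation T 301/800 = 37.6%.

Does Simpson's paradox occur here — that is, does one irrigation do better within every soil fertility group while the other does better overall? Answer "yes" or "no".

yes

Within each soil fertility level (rich 13.1% vs 1.4%; poor 69.7% vs 45.4%), Irrigation T has the lower rate every time. Pooled: 23.2% vs 37.6% — Irrigation P has the lower rate overall. The two comparisons disagree.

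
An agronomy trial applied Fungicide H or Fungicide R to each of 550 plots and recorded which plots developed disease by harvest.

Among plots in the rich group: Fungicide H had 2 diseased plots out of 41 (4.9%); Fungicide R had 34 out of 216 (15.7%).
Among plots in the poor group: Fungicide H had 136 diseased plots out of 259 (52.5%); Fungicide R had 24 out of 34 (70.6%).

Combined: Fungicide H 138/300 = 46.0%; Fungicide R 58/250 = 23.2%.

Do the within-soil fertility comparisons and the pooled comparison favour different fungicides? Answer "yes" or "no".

Within each soil fertility level (rich 4.9% vs 15.7%; poor 52.5% vs 70.6%), Fungicide H has the lower rate every time. Pooled: 46.0% vs 23.2% — Fungicide R has the lower rate overall. The two comparisons disagree.

yes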